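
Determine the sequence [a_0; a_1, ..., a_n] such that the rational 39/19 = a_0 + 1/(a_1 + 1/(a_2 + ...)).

[2; 19]

Run the Euclidean algorithm on 39 and 19; the successive quotients are the partial quotients a_0, a_1, ... (each step inverts the fractional part left over by the previous one):
  39 = 2*19 + 1, so a_0 = 2.
  19 = 19*1 + 0, so a_1 = 19.
The remainder reaches 0 after 2 divisions, so the expansion has 2 partial quotients, read off in order.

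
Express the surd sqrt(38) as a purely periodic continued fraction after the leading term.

Write x_i = (sqrt(38) + m_i)/d_i with (m_0, d_0) = (0, 1). a_0 = floor(sqrt(38)) = 6, since 6^2 = 36 <= 38 < 49 = 7^2.
Iterate m_{i+1} = d_i*a_i - m_i, d_{i+1} = (38 - m_{i+1}^2)/d_i, a_{i+1} = floor((a_0 + m_{i+1})/d_{i+1}):
  m_1 = 1*6 - 0 = 6, d_1 = (38 - 6^2)/1 = 2/1 = 2, a_1 = floor((6 + 6)/2) = 6.
  m_2 = 2*6 - 6 = 6, d_2 = (38 - 6^2)/2 = 2/2 = 1, a_2 = floor((6 + 6)/1) = 12.
  m_3 = 1*12 - 6 = 6, d_3 = (38 - 6^2)/1 = 2/1 = 2: (m_3, d_3) = (m_1, d_1) = (6, 2), so from here the quotients repeat a_1, a_2; the period length is 2.
Hence the expansion of sqrt(38) is a_0 = 6 followed by the repeating block 6, 12 (period 2).

[6; (6, 12)]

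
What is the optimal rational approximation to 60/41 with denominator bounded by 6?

3/2

Expand x = 60/41 as a continued fraction with the Euclidean algorithm:
  60 = 1*41 + 19, so a_0 = 1.
  41 = 2*19 + 3, so a_1 = 2.
  19 = 6*3 + 1, so a_2 = 6.
  3 = 3*1 + 0, so a_3 = 3.
so x = [1; 2, 6, 3].
Convergents (p_i = a_i*p_{i-1} + p_{i-2}, q_i = a_i*q_{i-1} + q_{i-2} with p_{-2}=0, p_{-1}=1, q_{-2}=1, q_{-1}=0), until the denominator exceeds 6:
  i=0: a_0=1, p_0 = 1*1 + 0 = 1, q_0 = 1*0 + 1 = 1.
  i=1: a_1=2, p_1 = 2*1 + 1 = 3, q_1 = 2*1 + 0 = 2.
  i=2: a_2=6, p_2 = 6*3 + 1 = 19, q_2 = 6*2 + 1 = 13.
q_2 = 13 > 6, so the last convergent with denominator <= 6 is p_1/q_1 = 3/2.
The closest fraction with denominator <= 6 is either p_1/q_1 or the intermediate fraction (k*p_1 + p_0)/(k*q_1 + q_0) with the largest k >= 1 whose denominator stays <= 6; these approach x as k grows, and every other convergent or intermediate fraction in range is farther away.
Largest k: floor((6 - q_0)/q_1) = floor((6 - 1)/2) = 2.
That gives (2*3 + 1)/(2*2 + 1) = 7/5.
Compare the errors: |x - 3/2| = |60*2 - 3*41|/(41*2) = 3/82, and |x - 7/5| = |60*5 - 7*41|/(41*5) = 13/205.
Cross-multiplying, 3*205 = 615 < 1066 = 13*82, so 3/82 is smaller: the convergent 3/2 is closer to x than 7/5.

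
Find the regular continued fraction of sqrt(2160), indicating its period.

Write x_i = (sqrt(2160) + m_i)/d_i with (m_0, d_0) = (0, 1). a_0 = floor(sqrt(2160)) = 46, since 46^2 = 2116 <= 2160 < 2209 = 47^2.
Iterate m_{i+1} = d_i*a_i - m_i, d_{i+1} = (2160 - m_{i+1}^2)/d_i, a_{i+1} = floor((a_0 + m_{i+1})/d_{i+1}):
  m_1 = 1*46 - 0 = 46, d_1 = (2160 - 46^2)/1 = 44/1 = 44, a_1 = floor((46 + 46)/44) = 2.
  m_2 = 44*2 - 46 = 42, d_2 = (2160 - 42^2)/44 = 396/44 = 9, a_2 = floor((46 + 42)/9) = 9.
  m_3 = 9*9 - 42 = 39, d_3 = (2160 - 39^2)/9 = 639/9 = 71, a_3 = floor((46 + 39)/71) = 1.
  m_4 = 71*1 - 39 = 32, d_4 = (2160 - 32^2)/71 = 1136/71 = 16, a_4 = floor((46 + 32)/16) = 4.
  m_5 = 16*4 - 32 = 32, d_5 = (2160 - 32^2)/16 = 1136/16 = 71, a_5 = floor((46 + 32)/71) = 1.
  m_6 = 71*1 - 32 = 39, d_6 = (2160 - 39^2)/71 = 639/71 = 9, a_6 = floor((46 + 39)/9) = 9.
  m_7 = 9*9 - 39 = 42, d_7 = (2160 - 42^2)/9 = 396/9 = 44, a_7 = floor((46 + 42)/44) = 2.
  m_8 = 44*2 - 42 = 46, d_8 = (2160 - 46^2)/44 = 44/44 = 1, a_8 = floor((46 + 46)/1) = 92.
  m_9 = 1*92 - 46 = 46, d_9 = (2160 - 46^2)/1 = 44/1 = 44: (m_9, d_9) = (m_1, d_1) = (46, 44), so from here the quotients repeat a_1, ..., a_8; the period length is 8.
Hence the expansion of sqrt(2160) is a_0 = 46 followed by the repeating block 2, 9, 1, 4, 1, 9, 2, 92 (period 8).

[46; (2, 9, 1, 4, 1, 9, 2, 92)]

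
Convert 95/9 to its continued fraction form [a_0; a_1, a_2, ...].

[10; 1, 1, 4]

Run the Euclidean algorithm on 95 and 9; the successive quotients are the partial quotients a_0, a_1, ... (each step inverts the fractional part left over by the previous one):
  95 = 10*9 + 5, so a_0 = 10.
  9 = 1*5 + 4, so a_1 = 1.
  5 = 1*4 + 1, so a_2 = 1.
  4 = 4*1 + 0, so a_3 = 4.
The remainder reaches 0 after 4 divisions, so the expansion has 4 partial quotients, read off in order.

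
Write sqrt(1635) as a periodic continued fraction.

Write x_i = (sqrt(1635) + m_i)/d_i with (m_0, d_0) = (0, 1). a_0 = floor(sqrt(1635)) = 40, since 40^2 = 1600 <= 1635 < 1681 = 41^2.
Iterate m_{i+1} = d_i*a_i - m_i, d_{i+1} = (1635 - m_{i+1}^2)/d_i, a_{i+1} = floor((a_0 + m_{i+1})/d_{i+1}):
  m_1 = 1*40 - 0 = 40, d_1 = (1635 - 40^2)/1 = 35/1 = 35, a_1 = floor((40 + 40)/35) = 2.
  m_2 = 35*2 - 40 = 30, d_2 = (1635 - 30^2)/35 = 735/35 = 21, a_2 = floor((40 + 30)/21) = 3.
  m_3 = 21*3 - 30 = 33, d_3 = (1635 - 33^2)/21 = 546/21 = 26, a_3 = floor((40 + 33)/26) = 2.
  m_4 = 26*2 - 33 = 19, d_4 = (1635 - 19^2)/26 = 1274/26 = 49, a_4 = floor((40 + 19)/49) = 1.
  m_5 = 49*1 - 19 = 30, d_5 = (1635 - 30^2)/49 = 735/49 = 15, a_5 = floor((40 + 30)/15) = 4.
  m_6 = 15*4 - 30 = 30, d_6 = (1635 - 30^2)/15 = 735/15 = 49, a_6 = floor((40 + 30)/49) = 1.
  m_7 = 49*1 - 30 = 19, d_7 = (1635 - 19^2)/49 = 1274/49 = 26, a_7 = floor((40 + 19)/26) = 2.
  m_8 = 26*2 - 19 = 33, d_8 = (1635 - 33^2)/26 = 546/26 = 21, a_8 = floor((40 + 33)/21) = 3.
  m_9 = 21*3 - 33 = 30, d_9 = (1635 - 30^2)/21 = 735/21 = 35, a_9 = floor((40 + 30)/35) = 2.
  m_10 = 35*2 - 30 = 40, d_10 = (1635 - 40^2)/35 = 35/35 = 1, a_10 = floor((40 + 40)/1) = 80.
  m_11 = 1*80 - 40 = 40, d_11 = (1635 - 40^2)/1 = 35/1 = 35: (m_11, d_11) = (m_1, d_1) = (40, 35), so from here the quotients repeat a_1, ..., a_10; the period length is 10.
Hence the expansion of sqrt(1635) is a_0 = 40 followed by the repeating block 2, 3, 2, 1, 4, 1, 2, 3, 2, 80 (period 10).

[40; (2, 3, 2, 1, 4, 1, 2, 3, 2, 80)]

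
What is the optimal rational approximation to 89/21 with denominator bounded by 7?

Expand x = 89/21 as a continued fraction with the Euclidean algorithm:
  89 = 4*21 + 5, so a_0 = 4.
  21 = 4*5 + 1, so a_1 = 4.
  5 = 5*1 + 0, so a_2 = 5.
so x = [4; 4, 5].
Convergents (p_i = a_i*p_{i-1} + p_{i-2}, q_i = a_i*q_{i-1} + q_{i-2} with p_{-2}=0, p_{-1}=1, q_{-2}=1, q_{-1}=0), until the denominator exceeds 7:
  i=0: a_0=4, p_0 = 4*1 + 0 = 4, q_0 = 4*0 + 1 = 1.
  i=1: a_1=4, p_1 = 4*4 + 1 = 17, q_1 = 4*1 + 0 = 4.
  i=2: a_2=5, p_2 = 5*17 + 4 = 89, q_2 = 5*4 + 1 = 21.
q_2 = 21 > 7, so the last convergent with denominator <= 7 is p_1/q_1 = 17/4.
The closest fraction with denominator <= 7 is either p_1/q_1 or the intermediate fraction (k*p_1 + p_0)/(k*q_1 + q_0) with the largest k >= 1 whose denominator stays <= 7; these approach x as k grows, and every other convergent or intermediate fraction in range is farther away.
Largest k: floor((7 - q_0)/q_1) = floor((7 - 1)/4) = 1.
That gives (1*17 + 4)/(1*4 + 1) = 21/5.
Compare the errors: |x - 17/4| = |89*4 - 17*21|/(21*4) = 1/84, and |x - 21/5| = |89*5 - 21*21|/(21*5) = 4/105.
Cross-multiplying, 1*105 = 105 < 336 = 4*84, so 1/84 is smaller: the convergent 17/4 is closer to x than 21/5.

17/4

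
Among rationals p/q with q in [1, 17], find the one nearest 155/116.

Expand x = 155/116 as a continued fraction with the Euclidean algorithm:
  155 = 1*116 + 39, so a_0 = 1.
  116 = 2*39 + 38, so a_1 = 2.
  39 = 1*38 + 1, so a_2 = 1.
  38 = 38*1 + 0, so a_3 = 38.
so x = [1; 2, 1, 38].
Convergents (p_i = a_i*p_{i-1} + p_{i-2}, q_i = a_i*q_{i-1} + q_{i-2} with p_{-2}=0, p_{-1}=1, q_{-2}=1, q_{-1}=0), until the denominator exceeds 17:
  i=0: a_0=1, p_0 = 1*1 + 0 = 1, q_0 = 1*0 + 1 = 1.
  i=1: a_1=2, p_1 = 2*1 + 1 = 3, q_1 = 2*1 + 0 = 2.
  i=2: a_2=1, p_2 = 1*3 + 1 = 4, q_2 = 1*2 + 1 = 3.
  i=3: a_3=38, p_3 = 38*4 + 3 = 155, q_3 = 38*3 + 2 = 116.
q_3 = 116 > 17, so the last convergent with denominator <= 17 is p_2/q_2 = 4/3.
The closest fraction with denominator <= 17 is either p_2/q_2 or the intermediate fraction (k*p_2 + p_1)/(k*q_2 + q_1) with the largest k >= 1 whose denominator stays <= 17; these approach x as k grows, and every other convergent or intermediate fraction in range is farther away.
Largest k: floor((17 - q_1)/q_2) = floor((17 - 2)/3) = 5.
That gives (5*4 + 3)/(5*3 + 2) = 23/17.
Compare the errors: |x - 4/3| = |155*3 - 4*116|/(116*3) = 1/348, and |x - 23/17| = |155*17 - 23*116|/(116*17) = 33/1972.
Cross-multiplying, 1*1972 = 1972 < 11484 = 33*348, so 1/348 is smaller: the convergent 4/3 is closer to x than 23/17.

4/3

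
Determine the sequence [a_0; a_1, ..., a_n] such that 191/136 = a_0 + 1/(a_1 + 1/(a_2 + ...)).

[1; 2, 2, 8, 1, 2]

Run the Euclidean algorithm on 191 and 136; the successive quotients are the partial quotients a_0, a_1, ... (each step inverts the fractional part left over by the previous one):
  191 = 1*136 + 55, so a_0 = 1.
  136 = 2*55 + 26, so a_1 = 2.
  55 = 2*26 + 3, so a_2 = 2.
  26 = 8*3 + 2, so a_3 = 8.
  3 = 1*2 + 1, so a_4 = 1.
  2 = 2*1 + 0, so a_5 = 2.
The remainder reaches 0 after 6 divisions, so the expansion has 6 partial quotients, read off in order.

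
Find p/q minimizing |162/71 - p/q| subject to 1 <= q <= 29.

Expand x = 162/71 as a continued fraction with the Euclidean algorithm:
  162 = 2*71 + 20, so a_0 = 2.
  71 = 3*20 + 11, so a_1 = 3.
  20 = 1*11 + 9, so a_2 = 1.
  11 = 1*9 + 2, so a_3 = 1.
  9 = 4*2 + 1, so a_4 = 4.
  2 = 2*1 + 0, so a_5 = 2.
so x = [2; 3, 1, 1, 4, 2].
Convergents (p_i = a_i*p_{i-1} + p_{i-2}, q_i = a_i*q_{i-1} + q_{i-2} with p_{-2}=0, p_{-1}=1, q_{-2}=1, q_{-1}=0), until the denominator exceeds 29:
  i=0: a_0=2, p_0 = 2*1 + 0 = 2, q_0 = 2*0 + 1 = 1.
  i=1: a_1=3, p_1 = 3*2 + 1 = 7, q_1 = 3*1 + 0 = 3.
  i=2: a_2=1, p_2 = 1*7 + 2 = 9, q_2 = 1*3 + 1 = 4.
  i=3: a_3=1, p_3 = 1*9 + 7 = 16, q_3 = 1*4 + 3 = 7.
  i=4: a_4=4, p_4 = 4*16 + 9 = 73, q_4 = 4*7 + 4 = 32.
q_4 = 32 > 29, so the last convergent with denominator <= 29 is p_3/q_3 = 16/7.
The closest fraction with denominator <= 29 is either p_3/q_3 or the intermediate fraction (k*p_3 + p_2)/(k*q_3 + q_2) with the largest k >= 1 whose denominator stays <= 29; these approach x as k grows, and every other convergent or intermediate fraction in range is farther away.
Largest k: floor((29 - q_2)/q_3) = floor((29 - 4)/7) = 3.
That gives (3*16 + 9)/(3*7 + 4) = 57/25.
Compare the errors: |x - 16/7| = |162*7 - 16*71|/(71*7) = 2/497, and |x - 57/25| = |162*25 - 57*71|/(71*25) = 3/1775.
Cross-multiplying, 3*497 = 1491 < 3550 = 2*1775, so 3/1775 is smaller: the intermediate fraction 57/25 is closer to x than 16/7.

57/25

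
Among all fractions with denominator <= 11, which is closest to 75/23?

13/4

Expand x = 75/23 as a continued fraction with the Euclidean algorithm:
  75 = 3*23 + 6, so a_0 = 3.
  23 = 3*6 + 5, so a_1 = 3.
  6 = 1*5 + 1, so a_2 = 1.
  5 = 5*1 + 0, so a_3 = 5.
so x = [3; 3, 1, 5].
Convergents (p_i = a_i*p_{i-1} + p_{i-2}, q_i = a_i*q_{i-1} + q_{i-2} with p_{-2}=0, p_{-1}=1, q_{-2}=1, q_{-1}=0), until the denominator exceeds 11:
  i=0: a_0=3, p_0 = 3*1 + 0 = 3, q_0 = 3*0 + 1 = 1.
  i=1: a_1=3, p_1 = 3*3 + 1 = 10, q_1 = 3*1 + 0 = 3.
  i=2: a_2=1, p_2 = 1*10 + 3 = 13, q_2 = 1*3 + 1 = 4.
  i=3: a_3=5, p_3 = 5*13 + 10 = 75, q_3 = 5*4 + 3 = 23.
q_3 = 23 > 11, so the last convergent with denominator <= 11 is p_2/q_2 = 13/4.
The closest fraction with denominator <= 11 is either p_2/q_2 or the intermediate fraction (k*p_2 + p_1)/(k*q_2 + q_1) with the largest k >= 1 whose denominator stays <= 11; these approach x as k grows, and every other convergent or intermediate fraction in range is farther away.
Largest k: floor((11 - q_1)/q_2) = floor((11 - 3)/4) = 2.
That gives (2*13 + 10)/(2*4 + 3) = 36/11.
Compare the errors: |x - 13/4| = |75*4 - 13*23|/(23*4) = 1/92, and |x - 36/11| = |75*11 - 36*23|/(23*11) = 3/253.
Cross-multiplying, 1*253 = 253 < 276 = 3*92, so 1/92 is smaller: the convergent 13/4 is closer to x than 36/11.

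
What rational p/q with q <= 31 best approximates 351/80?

Expand x = 351/80 as a continued fraction with the Euclidean algorithm:
  351 = 4*80 + 31, so a_0 = 4.
  80 = 2*31 + 18, so a_1 = 2.
  31 = 1*18 + 13, so a_2 = 1.
  18 = 1*13 + 5, so a_3 = 1.
  13 = 2*5 + 3, so a_4 = 2.
  5 = 1*3 + 2, so a_5 = 1.
  3 = 1*2 + 1, so a_6 = 1.
  2 = 2*1 + 0, so a_7 = 2.
so x = [4; 2, 1, 1, 2, 1, 1, 2].
Convergents (p_i = a_i*p_{i-1} + p_{i-2}, q_i = a_i*q_{i-1} + q_{i-2} with p_{-2}=0, p_{-1}=1, q_{-2}=1, q_{-1}=0), until the denominator exceeds 31:
  i=0: a_0=4, p_0 = 4*1 + 0 = 4, q_0 = 4*0 + 1 = 1.
  i=1: a_1=2, p_1 = 2*4 + 1 = 9, q_1 = 2*1 + 0 = 2.
  i=2: a_2=1, p_2 = 1*9 + 4 = 13, q_2 = 1*2 + 1 = 3.
  i=3: a_3=1, p_3 = 1*13 + 9 = 22, q_3 = 1*3 + 2 = 5.
  i=4: a_4=2, p_4 = 2*22 + 13 = 57, q_4 = 2*5 + 3 = 13.
  i=5: a_5=1, p_5 = 1*57 + 22 = 79, q_5 = 1*13 + 5 = 18.
  i=6: a_6=1, p_6 = 1*79 + 57 = 136, q_6 = 1*18 + 13 = 31.
  i=7: a_7=2, p_7 = 2*136 + 79 = 351, q_7 = 2*31 + 18 = 80.
q_7 = 80 > 31, so the last convergent with denominator <= 31 is p_6/q_6 = 136/31.
The closest fraction with denominator <= 31 is either p_6/q_6 or the intermediate fraction (k*p_6 + p_5)/(k*q_6 + q_5) with the largest k >= 1 whose denominator stays <= 31; these approach x as k grows, and every other convergent or intermediate fraction in range is farther away.
Largest k: floor((31 - q_5)/q_6) = floor((31 - 18)/31) = 0.
Since k = 0, no intermediate fraction beyond p_6/q_6 has denominator <= 31, so the convergent 136/31 is the closest (its error is |351*31 - 136*80|/(80*31) = 1/2480).

136/31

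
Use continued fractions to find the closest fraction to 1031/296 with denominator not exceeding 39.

101/29

Expand x = 1031/296 as a continued fraction with the Euclidean algorithm:
  1031 = 3*296 + 143, so a_0 = 3.
  296 = 2*143 + 10, so a_1 = 2.
  143 = 14*10 + 3, so a_2 = 14.
  10 = 3*3 + 1, so a_3 = 3.
  3 = 3*1 + 0, so a_4 = 3.
so x = [3; 2, 14, 3, 3].
Convergents (p_i = a_i*p_{i-1} + p_{i-2}, q_i = a_i*q_{i-1} + q_{i-2} with p_{-2}=0, p_{-1}=1, q_{-2}=1, q_{-1}=0), until the denominator exceeds 39:
  i=0: a_0=3, p_0 = 3*1 + 0 = 3, q_0 = 3*0 + 1 = 1.
  i=1: a_1=2, p_1 = 2*3 + 1 = 7, q_1 = 2*1 + 0 = 2.
  i=2: a_2=14, p_2 = 14*7 + 3 = 101, q_2 = 14*2 + 1 = 29.
  i=3: a_3=3, p_3 = 3*101 + 7 = 310, q_3 = 3*29 + 2 = 89.
q_3 = 89 > 39, so the last convergent with denominator <= 39 is p_2/q_2 = 101/29.
The closest fraction with denominator <= 39 is either p_2/q_2 or the intermediate fraction (k*p_2 + p_1)/(k*q_2 + q_1) with the largest k >= 1 whose denominator stays <= 39; these approach x as k grows, and every other convergent or intermediate fraction in range is farther away.
Largest k: floor((39 - q_1)/q_2) = floor((39 - 2)/29) = 1.
That gives (1*101 + 7)/(1*29 + 2) = 108/31.
Compare the errors: |x - 101/29| = |1031*29 - 101*296|/(296*29) = 3/8584, and |x - 108/31| = |1031*31 - 108*296|/(296*31) = 7/9176.
Cross-multiplying, 3*9176 = 27528 < 60088 = 7*8584, so 3/8584 is smaller: the convergent 101/29 is closer to x than 108/31.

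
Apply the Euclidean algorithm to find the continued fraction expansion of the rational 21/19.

Run the Euclidean algorithm on 21 and 19; the successive quotients are the partial quotients a_0, a_1, ... (each step inverts the fractional part left over by the previous one):
  21 = 1*19 + 2, so a_0 = 1.
  19 = 9*2 + 1, so a_1 = 9.
  2 = 2*1 + 0, so a_2 = 2.
The remainder reaches 0 after 3 divisions, so the expansion has 3 partial quotients, read off in order.

[1; 9, 2]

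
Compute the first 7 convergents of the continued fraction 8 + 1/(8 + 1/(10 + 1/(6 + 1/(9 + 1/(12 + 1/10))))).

8/1, 65/8, 658/81, 4013/494, 36775/4527, 445313/54818, 4489905/552707

Using the convergent recurrence p_i = a_i*p_{i-1} + p_{i-2}, q_i = a_i*q_{i-1} + q_{i-2} with p_{-2}=0, p_{-1}=1, q_{-2}=1, q_{-1}=0:
  i=0: a_0=8, p_0 = 8*1 + 0 = 8, q_0 = 8*0 + 1 = 1.
  i=1: a_1=8, p_1 = 8*8 + 1 = 65, q_1 = 8*1 + 0 = 8.
  i=2: a_2=10, p_2 = 10*65 + 8 = 658, q_2 = 10*8 + 1 = 81.
  i=3: a_3=6, p_3 = 6*658 + 65 = 4013, q_3 = 6*81 + 8 = 494.
  i=4: a_4=9, p_4 = 9*4013 + 658 = 36775, q_4 = 9*494 + 81 = 4527.
  i=5: a_5=12, p_5 = 12*36775 + 4013 = 445313, q_5 = 12*4527 + 494 = 54818.
  i=6: a_6=10, p_6 = 10*445313 + 36775 = 4489905, q_6 = 10*54818 + 4527 = 552707.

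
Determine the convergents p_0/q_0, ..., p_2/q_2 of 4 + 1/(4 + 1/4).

4/1, 17/4, 72/17

Using the convergent recurrence p_i = a_i*p_{i-1} + p_{i-2}, q_i = a_i*q_{i-1} + q_{i-2} with p_{-2}=0, p_{-1}=1, q_{-2}=1, q_{-1}=0:
  i=0: a_0=4, p_0 = 4*1 + 0 = 4, q_0 = 4*0 + 1 = 1.
  i=1: a_1=4, p_1 = 4*4 + 1 = 17, q_1 = 4*1 + 0 = 4.
  i=2: a_2=4, p_2 = 4*17 + 4 = 72, q_2 = 4*4 + 1 = 17.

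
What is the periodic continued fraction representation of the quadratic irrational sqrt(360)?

[18; (1, 36)]

Write x_i = (sqrt(360) + m_i)/d_i with (m_0, d_0) = (0, 1). a_0 = floor(sqrt(360)) = 18, since 18^2 = 324 <= 360 < 361 = 19^2.
Iterate m_{i+1} = d_i*a_i - m_i, d_{i+1} = (360 - m_{i+1}^2)/d_i, a_{i+1} = floor((a_0 + m_{i+1})/d_{i+1}):
  m_1 = 1*18 - 0 = 18, d_1 = (360 - 18^2)/1 = 36/1 = 36, a_1 = floor((18 + 18)/36) = 1.
  m_2 = 36*1 - 18 = 18, d_2 = (360 - 18^2)/36 = 36/36 = 1, a_2 = floor((18 + 18)/1) = 36.
  m_3 = 1*36 - 18 = 18, d_3 = (360 - 18^2)/1 = 36/1 = 36: (m_3, d_3) = (m_1, d_1) = (18, 36), so from here the quotients repeat a_1, a_2; the period length is 2.
Hence the expansion of sqrt(360) is a_0 = 18 followed by the repeating block 1, 36 (period 2).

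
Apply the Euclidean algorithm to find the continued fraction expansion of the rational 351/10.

[35; 10]

Run the Euclidean algorithm on 351 and 10; the successive quotients are the partial quotients a_0, a_1, ... (each step inverts the fractional part left over by the previous one):
  351 = 35*10 + 1, so a_0 = 35.
  10 = 10*1 + 0, so a_1 = 10.
The remainder reaches 0 after 2 divisions, so the expansion has 2 partial quotients, read off in order.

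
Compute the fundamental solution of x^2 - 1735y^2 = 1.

(x, y) = (3124, 75)

First expand sqrt(1735) as a continued fraction. With x_i = (sqrt(1735) + m_i)/d_i and (m_0, d_0) = (0, 1): a_0 = floor(sqrt(1735)) = 41, since 41^2 = 1681 <= 1735 < 1764 = 42^2.
Iterate m_{i+1} = d_i*a_i - m_i, d_{i+1} = (1735 - m_{i+1}^2)/d_i, a_{i+1} = floor((a_0 + m_{i+1})/d_{i+1}):
  m_1 = 1*41 - 0 = 41, d_1 = (1735 - 41^2)/1 = 54/1 = 54, a_1 = floor((41 + 41)/54) = 1.
  m_2 = 54*1 - 41 = 13, d_2 = (1735 - 13^2)/54 = 1566/54 = 29, a_2 = floor((41 + 13)/29) = 1.
  m_3 = 29*1 - 13 = 16, d_3 = (1735 - 16^2)/29 = 1479/29 = 51, a_3 = floor((41 + 16)/51) = 1.
  m_4 = 51*1 - 16 = 35, d_4 = (1735 - 35^2)/51 = 510/51 = 10, a_4 = floor((41 + 35)/10) = 7.
  m_5 = 10*7 - 35 = 35, d_5 = (1735 - 35^2)/10 = 510/10 = 51, a_5 = floor((41 + 35)/51) = 1.
  m_6 = 51*1 - 35 = 16, d_6 = (1735 - 16^2)/51 = 1479/51 = 29, a_6 = floor((41 + 16)/29) = 1.
  m_7 = 29*1 - 16 = 13, d_7 = (1735 - 13^2)/29 = 1566/29 = 54, a_7 = floor((41 + 13)/54) = 1.
  m_8 = 54*1 - 13 = 41, d_8 = (1735 - 41^2)/54 = 54/54 = 1, a_8 = floor((41 + 41)/1) = 82.
  m_9 = 1*82 - 41 = 41, d_9 = (1735 - 41^2)/1 = 54/1 = 54: (m_9, d_9) = (m_1, d_1) = (41, 54), so from here the quotients repeat a_1, ..., a_8; the period length is 8.
So sqrt(1735) = [41; (1, 1, 1, 7, 1, 1, 1, 82)] with period length k = 8.
k is even, so the fundamental solution of x^2 - 1735y^2 = 1 is (p_{k-1}, q_{k-1}) = (p_7, q_7); compute convergents through index 7.
Convergents (p_i = a_i*p_{i-1} + p_{i-2}, q_i = a_i*q_{i-1} + q_{i-2} with p_{-2}=0, p_{-1}=1, q_{-2}=1, q_{-1}=0):
  i=0: a_0=41, p_0 = 41*1 + 0 = 41, q_0 = 41*0 + 1 = 1.
  i=1: a_1=1, p_1 = 1*41 + 1 = 42, q_1 = 1*1 + 0 = 1.
  i=2: a_2=1, p_2 = 1*42 + 41 = 83, q_2 = 1*1 + 1 = 2.
  i=3: a_3=1, p_3 = 1*83 + 42 = 125, q_3 = 1*2 + 1 = 3.
  i=4: a_4=7, p_4 = 7*125 + 83 = 958, q_4 = 7*3 + 2 = 23.
  i=5: a_5=1, p_5 = 1*958 + 125 = 1083, q_5 = 1*23 + 3 = 26.
  i=6: a_6=1, p_6 = 1*1083 + 958 = 2041, q_6 = 1*26 + 23 = 49.
  i=7: a_7=1, p_7 = 1*2041 + 1083 = 3124, q_7 = 1*49 + 26 = 75.
Check: 3124^2 - 1735*75^2 = 9759376 - 9759375 = 1, so (x, y) = (3124, 75) solves the equation, and by the theorem it is the least positive solution.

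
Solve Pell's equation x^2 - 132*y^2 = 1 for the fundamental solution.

First expand sqrt(132) as a continued fraction. With x_i = (sqrt(132) + m_i)/d_i and (m_0, d_0) = (0, 1): a_0 = floor(sqrt(132)) = 11, since 11^2 = 121 <= 132 < 144 = 12^2.
Iterate m_{i+1} = d_i*a_i - m_i, d_{i+1} = (132 - m_{i+1}^2)/d_i, a_{i+1} = floor((a_0 + m_{i+1})/d_{i+1}):
  m_1 = 1*11 - 0 = 11, d_1 = (132 - 11^2)/1 = 11/1 = 11, a_1 = floor((11 + 11)/11) = 2.
  m_2 = 11*2 - 11 = 11, d_2 = (132 - 11^2)/11 = 11/11 = 1, a_2 = floor((11 + 11)/1) = 22.
  m_3 = 1*22 - 11 = 11, d_3 = (132 - 11^2)/1 = 11/1 = 11: (m_3, d_3) = (m_1, d_1) = (11, 11), so from here the quotients repeat a_1, a_2; the period length is 2.
So sqrt(132) = [11; (2, 22)] with period length k = 2.
k is even, so the fundamental solution of x^2 - 132y^2 = 1 is (p_{k-1}, q_{k-1}) = (p_1, q_1); compute convergents through index 1.
Convergents (p_i = a_i*p_{i-1} + p_{i-2}, q_i = a_i*q_{i-1} + q_{i-2} with p_{-2}=0, p_{-1}=1, q_{-2}=1, q_{-1}=0):
  i=0: a_0=11, p_0 = 11*1 + 0 = 11, q_0 = 11*0 + 1 = 1.
  i=1: a_1=2, p_1 = 2*11 + 1 = 23, q_1 = 2*1 + 0 = 2.
Check: 23^2 - 132*2^2 = 529 - 528 = 1, so (x, y) = (23, 2) solves the equation, and by the theorem it is the least positive solution.

(x, y) = (23, 2)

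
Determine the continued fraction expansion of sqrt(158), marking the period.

[12; (1, 1, 3, 12, 3, 1, 1, 24)]

Write x_i = (sqrt(158) + m_i)/d_i with (m_0, d_0) = (0, 1). a_0 = floor(sqrt(158)) = 12, since 12^2 = 144 <= 158 < 169 = 13^2.
Iterate m_{i+1} = d_i*a_i - m_i, d_{i+1} = (158 - m_{i+1}^2)/d_i, a_{i+1} = floor((a_0 + m_{i+1})/d_{i+1}):
  m_1 = 1*12 - 0 = 12, d_1 = (158 - 12^2)/1 = 14/1 = 14, a_1 = floor((12 + 12)/14) = 1.
  m_2 = 14*1 - 12 = 2, d_2 = (158 - 2^2)/14 = 154/14 = 11, a_2 = floor((12 + 2)/11) = 1.
  m_3 = 11*1 - 2 = 9, d_3 = (158 - 9^2)/11 = 77/11 = 7, a_3 = floor((12 + 9)/7) = 3.
  m_4 = 7*3 - 9 = 12, d_4 = (158 - 12^2)/7 = 14/7 = 2, a_4 = floor((12 + 12)/2) = 12.
  m_5 = 2*12 - 12 = 12, d_5 = (158 - 12^2)/2 = 14/2 = 7, a_5 = floor((12 + 12)/7) = 3.
  m_6 = 7*3 - 12 = 9, d_6 = (158 - 9^2)/7 = 77/7 = 11, a_6 = floor((12 + 9)/11) = 1.
  m_7 = 11*1 - 9 = 2, d_7 = (158 - 2^2)/11 = 154/11 = 14, a_7 = floor((12 + 2)/14) = 1.
  m_8 = 14*1 - 2 = 12, d_8 = (158 - 12^2)/14 = 14/14 = 1, a_8 = floor((12 + 12)/1) = 24.
  m_9 = 1*24 - 12 = 12, d_9 = (158 - 12^2)/1 = 14/1 = 14: (m_9, d_9) = (m_1, d_1) = (12, 14), so from here the quotients repeat a_1, ..., a_8; the period length is 8.
Hence the expansion of sqrt(158) is a_0 = 12 followed by the repeating block 1, 1, 3, 12, 3, 1, 1, 24 (period 8).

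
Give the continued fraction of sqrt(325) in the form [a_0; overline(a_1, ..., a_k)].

Write x_i = (sqrt(325) + m_i)/d_i with (m_0, d_0) = (0, 1). a_0 = floor(sqrt(325)) = 18, since 18^2 = 324 <= 325 < 361 = 19^2.
Iterate m_{i+1} = d_i*a_i - m_i, d_{i+1} = (325 - m_{i+1}^2)/d_i, a_{i+1} = floor((a_0 + m_{i+1})/d_{i+1}):
  m_1 = 1*18 - 0 = 18, d_1 = (325 - 18^2)/1 = 1/1 = 1, a_1 = floor((18 + 18)/1) = 36.
  m_2 = 1*36 - 18 = 18, d_2 = (325 - 18^2)/1 = 1/1 = 1: (m_2, d_2) = (m_1, d_1) = (18, 1), so from here the quotient a_1 repeats; the period length is 1.
Hence the expansion of sqrt(325) is a_0 = 18 followed by the repeating block 36 (period 1).

[18; overline(36)]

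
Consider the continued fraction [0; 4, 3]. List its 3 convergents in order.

0/1, 1/4, 3/13

Using the convergent recurrence p_i = a_i*p_{i-1} + p_{i-2}, q_i = a_i*q_{i-1} + q_{i-2} with p_{-2}=0, p_{-1}=1, q_{-2}=1, q_{-1}=0:
  i=0: a_0=0, p_0 = 0*1 + 0 = 0, q_0 = 0*0 + 1 = 1.
  i=1: a_1=4, p_1 = 4*0 + 1 = 1, q_1 = 4*1 + 0 = 4.
  i=2: a_2=3, p_2 = 3*1 + 0 = 3, q_2 = 3*4 + 1 = 13.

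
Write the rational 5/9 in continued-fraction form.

Run the Euclidean algorithm on 5 and 9; the successive quotients are the partial quotients a_0, a_1, ... (each step inverts the fractional part left over by the previous one):
  5 = 0*9 + 5, so a_0 = 0.
  9 = 1*5 + 4, so a_1 = 1.
  5 = 1*4 + 1, so a_2 = 1.
  4 = 4*1 + 0, so a_3 = 4.
The remainder reaches 0 after 4 divisions, so the expansion has 4 partial quotients, read off in order.

[0; 1, 1, 4]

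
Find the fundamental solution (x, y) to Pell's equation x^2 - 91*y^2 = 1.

First expand sqrt(91) as a continued fraction. With x_i = (sqrt(91) + m_i)/d_i and (m_0, d_0) = (0, 1): a_0 = floor(sqrt(91)) = 9, since 9^2 = 81 <= 91 < 100 = 10^2.
Iterate m_{i+1} = d_i*a_i - m_i, d_{i+1} = (91 - m_{i+1}^2)/d_i, a_{i+1} = floor((a_0 + m_{i+1})/d_{i+1}):
  m_1 = 1*9 - 0 = 9, d_1 = (91 - 9^2)/1 = 10/1 = 10, a_1 = floor((9 + 9)/10) = 1.
  m_2 = 10*1 - 9 = 1, d_2 = (91 - 1^2)/10 = 90/10 = 9, a_2 = floor((9 + 1)/9) = 1.
  m_3 = 9*1 - 1 = 8, d_3 = (91 - 8^2)/9 = 27/9 = 3, a_3 = floor((9 + 8)/3) = 5.
  m_4 = 3*5 - 8 = 7, d_4 = (91 - 7^2)/3 = 42/3 = 14, a_4 = floor((9 + 7)/14) = 1.
  m_5 = 14*1 - 7 = 7, d_5 = (91 - 7^2)/14 = 42/14 = 3, a_5 = floor((9 + 7)/3) = 5.
  m_6 = 3*5 - 7 = 8, d_6 = (91 - 8^2)/3 = 27/3 = 9, a_6 = floor((9 + 8)/9) = 1.
  m_7 = 9*1 - 8 = 1, d_7 = (91 - 1^2)/9 = 90/9 = 10, a_7 = floor((9 + 1)/10) = 1.
  m_8 = 10*1 - 1 = 9, d_8 = (91 - 9^2)/10 = 10/10 = 1, a_8 = floor((9 + 9)/1) = 18.
  m_9 = 1*18 - 9 = 9, d_9 = (91 - 9^2)/1 = 10/1 = 10: (m_9, d_9) = (m_1, d_1) = (9, 10), so from here the quotients repeat a_1, ..., a_8; the period length is 8.
So sqrt(91) = [9; (1, 1, 5, 1, 5, 1, 1, 18)] with period length k = 8.
k is even, so the fundamental solution of x^2 - 91y^2 = 1 is (p_{k-1}, q_{k-1}) = (p_7, q_7); compute convergents through index 7.
Convergents (p_i = a_i*p_{i-1} + p_{i-2}, q_i = a_i*q_{i-1} + q_{i-2} with p_{-2}=0, p_{-1}=1, q_{-2}=1, q_{-1}=0):
  i=0: a_0=9, p_0 = 9*1 + 0 = 9, q_0 = 9*0 + 1 = 1.
  i=1: a_1=1, p_1 = 1*9 + 1 = 10, q_1 = 1*1 + 0 = 1.
  i=2: a_2=1, p_2 = 1*10 + 9 = 19, q_2 = 1*1 + 1 = 2.
  i=3: a_3=5, p_3 = 5*19 + 10 = 105, q_3 = 5*2 + 1 = 11.
  i=4: a_4=1, p_4 = 1*105 + 19 = 124, q_4 = 1*11 + 2 = 13.
  i=5: a_5=5, p_5 = 5*124 + 105 = 725, q_5 = 5*13 + 11 = 76.
  i=6: a_6=1, p_6 = 1*725 + 124 = 849, q_6 = 1*76 + 13 = 89.
  i=7: a_7=1, p_7 = 1*849 + 725 = 1574, q_7 = 1*89 + 76 = 165.
Check: 1574^2 - 91*165^2 = 2477476 - 2477475 = 1, so (x, y) = (1574, 165) solves the equation, and by the theorem it is the least positive solution.

(x, y) = (1574, 165)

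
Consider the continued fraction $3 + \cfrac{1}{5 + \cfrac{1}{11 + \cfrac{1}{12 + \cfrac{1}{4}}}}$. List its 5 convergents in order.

3/1, 16/5, 179/56, 2164/677, 8835/2764

Using the convergent recurrence p_i = a_i*p_{i-1} + p_{i-2}, q_i = a_i*q_{i-1} + q_{i-2} with p_{-2}=0, p_{-1}=1, q_{-2}=1, q_{-1}=0:
  i=0: a_0=3, p_0 = 3*1 + 0 = 3, q_0 = 3*0 + 1 = 1.
  i=1: a_1=5, p_1 = 5*3 + 1 = 16, q_1 = 5*1 + 0 = 5.
  i=2: a_2=11, p_2 = 11*16 + 3 = 179, q_2 = 11*5 + 1 = 56.
  i=3: a_3=12, p_3 = 12*179 + 16 = 2164, q_3 = 12*56 + 5 = 677.
  i=4: a_4=4, p_4 = 4*2164 + 179 = 8835, q_4 = 4*677 + 56 = 2764.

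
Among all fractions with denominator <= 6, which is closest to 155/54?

Expand x = 155/54 as a continued fraction with the Euclidean algorithm:
  155 = 2*54 + 47, so a_0 = 2.
  54 = 1*47 + 7, so a_1 = 1.
  47 = 6*7 + 5, so a_2 = 6.
  7 = 1*5 + 2, so a_3 = 1.
  5 = 2*2 + 1, so a_4 = 2.
  2 = 2*1 + 0, so a_5 = 2.
so x = [2; 1, 6, 1, 2, 2].
Convergents (p_i = a_i*p_{i-1} + p_{i-2}, q_i = a_i*q_{i-1} + q_{i-2} with p_{-2}=0, p_{-1}=1, q_{-2}=1, q_{-1}=0), until the denominator exceeds 6:
  i=0: a_0=2, p_0 = 2*1 + 0 = 2, q_0 = 2*0 + 1 = 1.
  i=1: a_1=1, p_1 = 1*2 + 1 = 3, q_1 = 1*1 + 0 = 1.
  i=2: a_2=6, p_2 = 6*3 + 2 = 20, q_2 = 6*1 + 1 = 7.
q_2 = 7 > 6, so the last convergent with denominator <= 6 is p_1/q_1 = 3/1.
The closest fraction with denominator <= 6 is either p_1/q_1 or the intermediate fraction (k*p_1 + p_0)/(k*q_1 + q_0) with the largest k >= 1 whose denominator stays <= 6; these approach x as k grows, and every other convergent or intermediate fraction in range is farther away.
Largest k: floor((6 - q_0)/q_1) = floor((6 - 1)/1) = 5.
That gives (5*3 + 2)/(5*1 + 1) = 17/6.
Compare the errors: |x - 3/1| = |155*1 - 3*54|/(54*1) = 7/54, and |x - 17/6| = |155*6 - 17*54|/(54*6) = 12/324.
Cross-multiplying, 12*54 = 648 < 2268 = 7*324, so 12/324 is smaller: the intermediate fraction 17/6 is closer to x than 3/1.

17/6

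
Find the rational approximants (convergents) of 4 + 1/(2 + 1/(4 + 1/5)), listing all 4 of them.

Using the convergent recurrence p_i = a_i*p_{i-1} + p_{i-2}, q_i = a_i*q_{i-1} + q_{i-2} with p_{-2}=0, p_{-1}=1, q_{-2}=1, q_{-1}=0:
  i=0: a_0=4, p_0 = 4*1 + 0 = 4, q_0 = 4*0 + 1 = 1.
  i=1: a_1=2, p_1 = 2*4 + 1 = 9, q_1 = 2*1 + 0 = 2.
  i=2: a_2=4, p_2 = 4*9 + 4 = 40, q_2 = 4*2 + 1 = 9.
  i=3: a_3=5, p_3 = 5*40 + 9 = 209, q_3 = 5*9 + 2 = 47.

4/1, 9/2, 40/9, 209/47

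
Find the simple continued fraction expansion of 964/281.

[3; 2, 3, 9, 1, 3]

Run the Euclidean algorithm on 964 and 281; the successive quotients are the partial quotients a_0, a_1, ... (each step inverts the fractional part left over by the previous one):
  964 = 3*281 + 121, so a_0 = 3.
  281 = 2*121 + 39, so a_1 = 2.
  121 = 3*39 + 4, so a_2 = 3.
  39 = 9*4 + 3, so a_3 = 9.
  4 = 1*3 + 1, so a_4 = 1.
  3 = 3*1 + 0, so a_5 = 3.
The remainder reaches 0 after 6 divisions, so the expansion has 6 partial quotients, read off in order.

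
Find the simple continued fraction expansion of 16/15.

[1; 15]

Run the Euclidean algorithm on 16 and 15; the successive quotients are the partial quotients a_0, a_1, ... (each step inverts the fractional part left over by the previous one):
  16 = 1*15 + 1, so a_0 = 1.
  15 = 15*1 + 0, so a_1 = 15.
The remainder reaches 0 after 2 divisions, so the expansion has 2 partial quotients, read off in order.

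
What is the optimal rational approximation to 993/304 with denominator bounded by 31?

49/15

Expand x = 993/304 as a continued fraction with the Euclidean algorithm:
  993 = 3*304 + 81, so a_0 = 3.
  304 = 3*81 + 61, so a_1 = 3.
  81 = 1*61 + 20, so a_2 = 1.
  61 = 3*20 + 1, so a_3 = 3.
  20 = 20*1 + 0, so a_4 = 20.
so x = [3; 3, 1, 3, 20].
Convergents (p_i = a_i*p_{i-1} + p_{i-2}, q_i = a_i*q_{i-1} + q_{i-2} with p_{-2}=0, p_{-1}=1, q_{-2}=1, q_{-1}=0), until the denominator exceeds 31:
  i=0: a_0=3, p_0 = 3*1 + 0 = 3, q_0 = 3*0 + 1 = 1.
  i=1: a_1=3, p_1 = 3*3 + 1 = 10, q_1 = 3*1 + 0 = 3.
  i=2: a_2=1, p_2 = 1*10 + 3 = 13, q_2 = 1*3 + 1 = 4.
  i=3: a_3=3, p_3 = 3*13 + 10 = 49, q_3 = 3*4 + 3 = 15.
  i=4: a_4=20, p_4 = 20*49 + 13 = 993, q_4 = 20*15 + 4 = 304.
q_4 = 304 > 31, so the last convergent with denominator <= 31 is p_3/q_3 = 49/15.
The closest fraction with denominator <= 31 is either p_3/q_3 or the intermediate fraction (k*p_3 + p_2)/(k*q_3 + q_2) with the largest k >= 1 whose denominator stays <= 31; these approach x as k grows, and every other convergent or intermediate fraction in range is farther away.
Largest k: floor((31 - q_2)/q_3) = floor((31 - 4)/15) = 1.
That gives (1*49 + 13)/(1*15 + 4) = 62/19.
Compare the errors: |x - 49/15| = |993*15 - 49*304|/(304*15) = 1/4560, and |x - 62/19| = |993*19 - 62*304|/(304*19) = 19/5776.
Cross-multiplying, 1*5776 = 5776 < 86640 = 19*4560, so 1/4560 is smaller: the convergent 49/15 is closer to x than 62/19.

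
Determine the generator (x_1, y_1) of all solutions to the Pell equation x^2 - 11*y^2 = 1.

First expand sqrt(11) as a continued fraction. With x_i = (sqrt(11) + m_i)/d_i and (m_0, d_0) = (0, 1): a_0 = floor(sqrt(11)) = 3, since 3^2 = 9 <= 11 < 16 = 4^2.
Iterate m_{i+1} = d_i*a_i - m_i, d_{i+1} = (11 - m_{i+1}^2)/d_i, a_{i+1} = floor((a_0 + m_{i+1})/d_{i+1}):
  m_1 = 1*3 - 0 = 3, d_1 = (11 - 3^2)/1 = 2/1 = 2, a_1 = floor((3 + 3)/2) = 3.
  m_2 = 2*3 - 3 = 3, d_2 = (11 - 3^2)/2 = 2/2 = 1, a_2 = floor((3 + 3)/1) = 6.
  m_3 = 1*6 - 3 = 3, d_3 = (11 - 3^2)/1 = 2/1 = 2: (m_3, d_3) = (m_1, d_1) = (3, 2), so from here the quotients repeat a_1, a_2; the period length is 2.
So sqrt(11) = [3; (3, 6)] with period length k = 2.
k is even, so the fundamental solution of x^2 - 11y^2 = 1 is (p_{k-1}, q_{k-1}) = (p_1, q_1); compute convergents through index 1.
Convergents (p_i = a_i*p_{i-1} + p_{i-2}, q_i = a_i*q_{i-1} + q_{i-2} with p_{-2}=0, p_{-1}=1, q_{-2}=1, q_{-1}=0):
  i=0: a_0=3, p_0 = 3*1 + 0 = 3, q_0 = 3*0 + 1 = 1.
  i=1: a_1=3, p_1 = 3*3 + 1 = 10, q_1 = 3*1 + 0 = 3.
Check: 10^2 - 11*3^2 = 100 - 99 = 1, so (x, y) = (10, 3) solves the equation, and by the theorem it is the least positive solution.

(x, y) = (10, 3)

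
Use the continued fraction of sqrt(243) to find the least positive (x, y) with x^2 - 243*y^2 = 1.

First expand sqrt(243) as a continued fraction. With x_i = (sqrt(243) + m_i)/d_i and (m_0, d_0) = (0, 1): a_0 = floor(sqrt(243)) = 15, since 15^2 = 225 <= 243 < 256 = 16^2.
Iterate m_{i+1} = d_i*a_i - m_i, d_{i+1} = (243 - m_{i+1}^2)/d_i, a_{i+1} = floor((a_0 + m_{i+1})/d_{i+1}):
  m_1 = 1*15 - 0 = 15, d_1 = (243 - 15^2)/1 = 18/1 = 18, a_1 = floor((15 + 15)/18) = 1.
  m_2 = 18*1 - 15 = 3, d_2 = (243 - 3^2)/18 = 234/18 = 13, a_2 = floor((15 + 3)/13) = 1.
  m_3 = 13*1 - 3 = 10, d_3 = (243 - 10^2)/13 = 143/13 = 11, a_3 = floor((15 + 10)/11) = 2.
  m_4 = 11*2 - 10 = 12, d_4 = (243 - 12^2)/11 = 99/11 = 9, a_4 = floor((15 + 12)/9) = 3.
  m_5 = 9*3 - 12 = 15, d_5 = (243 - 15^2)/9 = 18/9 = 2, a_5 = floor((15 + 15)/2) = 15.
  m_6 = 2*15 - 15 = 15, d_6 = (243 - 15^2)/2 = 18/2 = 9, a_6 = floor((15 + 15)/9) = 3.
  m_7 = 9*3 - 15 = 12, d_7 = (243 - 12^2)/9 = 99/9 = 11, a_7 = floor((15 + 12)/11) = 2.
  m_8 = 11*2 - 12 = 10, d_8 = (243 - 10^2)/11 = 143/11 = 13, a_8 = floor((15 + 10)/13) = 1.
  m_9 = 13*1 - 10 = 3, d_9 = (243 - 3^2)/13 = 234/13 = 18, a_9 = floor((15 + 3)/18) = 1.
  m_10 = 18*1 - 3 = 15, d_10 = (243 - 15^2)/18 = 18/18 = 1, a_10 = floor((15 + 15)/1) = 30.
  m_11 = 1*30 - 15 = 15, d_11 = (243 - 15^2)/1 = 18/1 = 18: (m_11, d_11) = (m_1, d_1) = (15, 18), so from here the quotients repeat a_1, ..., a_10; the period length is 10.
So sqrt(243) = [15; (1, 1, 2, 3, 15, 3, 2, 1, 1, 30)] with period length k = 10.
k is even, so the fundamental solution of x^2 - 243y^2 = 1 is (p_{k-1}, q_{k-1}) = (p_9, q_9); compute convergents through index 9.
Convergents (p_i = a_i*p_{i-1} + p_{i-2}, q_i = a_i*q_{i-1} + q_{i-2} with p_{-2}=0, p_{-1}=1, q_{-2}=1, q_{-1}=0):
  i=0: a_0=15, p_0 = 15*1 + 0 = 15, q_0 = 15*0 + 1 = 1.
  i=1: a_1=1, p_1 = 1*15 + 1 = 16, q_1 = 1*1 + 0 = 1.
  i=2: a_2=1, p_2 = 1*16 + 15 = 31, q_2 = 1*1 + 1 = 2.
  i=3: a_3=2, p_3 = 2*31 + 16 = 78, q_3 = 2*2 + 1 = 5.
  i=4: a_4=3, p_4 = 3*78 + 31 = 265, q_4 = 3*5 + 2 = 17.
  i=5: a_5=15, p_5 = 15*265 + 78 = 4053, q_5 = 15*17 + 5 = 260.
  i=6: a_6=3, p_6 = 3*4053 + 265 = 12424, q_6 = 3*260 + 17 = 797.
  i=7: a_7=2, p_7 = 2*12424 + 4053 = 28901, q_7 = 2*797 + 260 = 1854.
  i=8: a_8=1, p_8 = 1*28901 + 12424 = 41325, q_8 = 1*1854 + 797 = 2651.
  i=9: a_9=1, p_9 = 1*41325 + 28901 = 70226, q_9 = 1*2651 + 1854 = 4505.
Check: 70226^2 - 243*4505^2 = 4931691076 - 4931691075 = 1, so (x, y) = (70226, 4505) solves the equation, and by the theorem it is the least positive solution.

(x, y) = (70226, 4505)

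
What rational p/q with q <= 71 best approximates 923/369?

5/2

Expand x = 923/369 as a continued fraction with the Euclidean algorithm:
  923 = 2*369 + 185, so a_0 = 2.
  369 = 1*185 + 184, so a_1 = 1.
  185 = 1*184 + 1, so a_2 = 1.
  184 = 184*1 + 0, so a_3 = 184.
so x = [2; 1, 1, 184].
Convergents (p_i = a_i*p_{i-1} + p_{i-2}, q_i = a_i*q_{i-1} + q_{i-2} with p_{-2}=0, p_{-1}=1, q_{-2}=1, q_{-1}=0), until the denominator exceeds 71:
  i=0: a_0=2, p_0 = 2*1 + 0 = 2, q_0 = 2*0 + 1 = 1.
  i=1: a_1=1, p_1 = 1*2 + 1 = 3, q_1 = 1*1 + 0 = 1.
  i=2: a_2=1, p_2 = 1*3 + 2 = 5, q_2 = 1*1 + 1 = 2.
  i=3: a_3=184, p_3 = 184*5 + 3 = 923, q_3 = 184*2 + 1 = 369.
q_3 = 369 > 71, so the last convergent with denominator <= 71 is p_2/q_2 = 5/2.
The closest fraction with denominator <= 71 is either p_2/q_2 or the intermediate fraction (k*p_2 + p_1)/(k*q_2 + q_1) with the largest k >= 1 whose denominator stays <= 71; these approach x as k grows, and every other convergent or intermediate fraction in range is farther away.
Largest k: floor((71 - q_1)/q_2) = floor((71 - 1)/2) = 35.
That gives (35*5 + 3)/(35*2 + 1) = 178/71.
Compare the errors: |x - 5/2| = |923*2 - 5*369|/(369*2) = 1/738, and |x - 178/71| = |923*71 - 178*369|/(369*71) = 149/26199.
Cross-multiplying, 1*26199 = 26199 < 109962 = 149*738, so 1/738 is smaller: the convergent 5/2 is closer to x than 178/71.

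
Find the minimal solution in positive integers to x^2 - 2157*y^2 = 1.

First expand sqrt(2157) as a continued fraction. With x_i = (sqrt(2157) + m_i)/d_i and (m_0, d_0) = (0, 1): a_0 = floor(sqrt(2157)) = 46, since 46^2 = 2116 <= 2157 < 2209 = 47^2.
Iterate m_{i+1} = d_i*a_i - m_i, d_{i+1} = (2157 - m_{i+1}^2)/d_i, a_{i+1} = floor((a_0 + m_{i+1})/d_{i+1}):
  m_1 = 1*46 - 0 = 46, d_1 = (2157 - 46^2)/1 = 41/1 = 41, a_1 = floor((46 + 46)/41) = 2.
  m_2 = 41*2 - 46 = 36, d_2 = (2157 - 36^2)/41 = 861/41 = 21, a_2 = floor((46 + 36)/21) = 3.
  m_3 = 21*3 - 36 = 27, d_3 = (2157 - 27^2)/21 = 1428/21 = 68, a_3 = floor((46 + 27)/68) = 1.
  m_4 = 68*1 - 27 = 41, d_4 = (2157 - 41^2)/68 = 476/68 = 7, a_4 = floor((46 + 41)/7) = 12.
  m_5 = 7*12 - 41 = 43, d_5 = (2157 - 43^2)/7 = 308/7 = 44, a_5 = floor((46 + 43)/44) = 2.
  m_6 = 44*2 - 43 = 45, d_6 = (2157 - 45^2)/44 = 132/44 = 3, a_6 = floor((46 + 45)/3) = 30.
  m_7 = 3*30 - 45 = 45, d_7 = (2157 - 45^2)/3 = 132/3 = 44, a_7 = floor((46 + 45)/44) = 2.
  m_8 = 44*2 - 45 = 43, d_8 = (2157 - 43^2)/44 = 308/44 = 7, a_8 = floor((46 + 43)/7) = 12.
  m_9 = 7*12 - 43 = 41, d_9 = (2157 - 41^2)/7 = 476/7 = 68, a_9 = floor((46 + 41)/68) = 1.
  m_10 = 68*1 - 41 = 27, d_10 = (2157 - 27^2)/68 = 1428/68 = 21, a_10 = floor((46 + 27)/21) = 3.
  m_11 = 21*3 - 27 = 36, d_11 = (2157 - 36^2)/21 = 861/21 = 41, a_11 = floor((46 + 36)/41) = 2.
  m_12 = 41*2 - 36 = 46, d_12 = (2157 - 46^2)/41 = 41/41 = 1, a_12 = floor((46 + 46)/1) = 92.
  m_13 = 1*92 - 46 = 46, d_13 = (2157 - 46^2)/1 = 41/1 = 41: (m_13, d_13) = (m_1, d_1) = (46, 41), so from here the quotients repeat a_1, ..., a_12; the period length is 12.
So sqrt(2157) = [46; (2, 3, 1, 12, 2, 30, 2, 12, 1, 3, 2, 92)] with period length k = 12.
k is even, so the fundamental solution of x^2 - 2157y^2 = 1 is (p_{k-1}, q_{k-1}) = (p_11, q_11); compute convergents through index 11.
Convergents (p_i = a_i*p_{i-1} + p_{i-2}, q_i = a_i*q_{i-1} + q_{i-2} with p_{-2}=0, p_{-1}=1, q_{-2}=1, q_{-1}=0):
  i=0: a_0=46, p_0 = 46*1 + 0 = 46, q_0 = 46*0 + 1 = 1.
  i=1: a_1=2, p_1 = 2*46 + 1 = 93, q_1 = 2*1 + 0 = 2.
  i=2: a_2=3, p_2 = 3*93 + 46 = 325, q_2 = 3*2 + 1 = 7.
  i=3: a_3=1, p_3 = 1*325 + 93 = 418, q_3 = 1*7 + 2 = 9.
  i=4: a_4=12, p_4 = 12*418 + 325 = 5341, q_4 = 12*9 + 7 = 115.
  i=5: a_5=2, p_5 = 2*5341 + 418 = 11100, q_5 = 2*115 + 9 = 239.
  i=6: a_6=30, p_6 = 30*11100 + 5341 = 338341, q_6 = 30*239 + 115 = 7285.
  i=7: a_7=2, p_7 = 2*338341 + 11100 = 687782, q_7 = 2*7285 + 239 = 14809.
  i=8: a_8=12, p_8 = 12*687782 + 338341 = 8591725, q_8 = 12*14809 + 7285 = 184993.
  i=9: a_9=1, p_9 = 1*8591725 + 687782 = 9279507, q_9 = 1*184993 + 14809 = 199802.
  i=10: a_10=3, p_10 = 3*9279507 + 8591725 = 36430246, q_10 = 3*199802 + 184993 = 784399.
  i=11: a_11=2, p_11 = 2*36430246 + 9279507 = 82139999, q_11 = 2*784399 + 199802 = 1768600.
Check: 82139999^2 - 2157*1768600^2 = 6746979435720001 - 6746979435720000 = 1, so (x, y) = (82139999, 1768600) solves the equation, and by the theorem it is the least positive solution.

(x, y) = (82139999, 1768600)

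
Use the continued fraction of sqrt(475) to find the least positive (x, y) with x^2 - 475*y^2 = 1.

(x, y) = (57799, 2652)

First expand sqrt(475) as a continued fraction. With x_i = (sqrt(475) + m_i)/d_i and (m_0, d_0) = (0, 1): a_0 = floor(sqrt(475)) = 21, since 21^2 = 441 <= 475 < 484 = 22^2.
Iterate m_{i+1} = d_i*a_i - m_i, d_{i+1} = (475 - m_{i+1}^2)/d_i, a_{i+1} = floor((a_0 + m_{i+1})/d_{i+1}):
  m_1 = 1*21 - 0 = 21, d_1 = (475 - 21^2)/1 = 34/1 = 34, a_1 = floor((21 + 21)/34) = 1.
  m_2 = 34*1 - 21 = 13, d_2 = (475 - 13^2)/34 = 306/34 = 9, a_2 = floor((21 + 13)/9) = 3.
  m_3 = 9*3 - 13 = 14, d_3 = (475 - 14^2)/9 = 279/9 = 31, a_3 = floor((21 + 14)/31) = 1.
  m_4 = 31*1 - 14 = 17, d_4 = (475 - 17^2)/31 = 186/31 = 6, a_4 = floor((21 + 17)/6) = 6.
  m_5 = 6*6 - 17 = 19, d_5 = (475 - 19^2)/6 = 114/6 = 19, a_5 = floor((21 + 19)/19) = 2.
  m_6 = 19*2 - 19 = 19, d_6 = (475 - 19^2)/19 = 114/19 = 6, a_6 = floor((21 + 19)/6) = 6.
  m_7 = 6*6 - 19 = 17, d_7 = (475 - 17^2)/6 = 186/6 = 31, a_7 = floor((21 + 17)/31) = 1.
  m_8 = 31*1 - 17 = 14, d_8 = (475 - 14^2)/31 = 279/31 = 9, a_8 = floor((21 + 14)/9) = 3.
  m_9 = 9*3 - 14 = 13, d_9 = (475 - 13^2)/9 = 306/9 = 34, a_9 = floor((21 + 13)/34) = 1.
  m_10 = 34*1 - 13 = 21, d_10 = (475 - 21^2)/34 = 34/34 = 1, a_10 = floor((21 + 21)/1) = 42.
  m_11 = 1*42 - 21 = 21, d_11 = (475 - 21^2)/1 = 34/1 = 34: (m_11, d_11) = (m_1, d_1) = (21, 34), so from here the quotients repeat a_1, ..., a_10; the period length is 10.
So sqrt(475) = [21; (1, 3, 1, 6, 2, 6, 1, 3, 1, 42)] with period length k = 10.
k is even, so the fundamental solution of x^2 - 475y^2 = 1 is (p_{k-1}, q_{k-1}) = (p_9, q_9); compute convergents through index 9.
Convergents (p_i = a_i*p_{i-1} + p_{i-2}, q_i = a_i*q_{i-1} + q_{i-2} with p_{-2}=0, p_{-1}=1, q_{-2}=1, q_{-1}=0):
  i=0: a_0=21, p_0 = 21*1 + 0 = 21, q_0 = 21*0 + 1 = 1.
  i=1: a_1=1, p_1 = 1*21 + 1 = 22, q_1 = 1*1 + 0 = 1.
  i=2: a_2=3, p_2 = 3*22 + 21 = 87, q_2 = 3*1 + 1 = 4.
  i=3: a_3=1, p_3 = 1*87 + 22 = 109, q_3 = 1*4 + 1 = 5.
  i=4: a_4=6, p_4 = 6*109 + 87 = 741, q_4 = 6*5 + 4 = 34.
  i=5: a_5=2, p_5 = 2*741 + 109 = 1591, q_5 = 2*34 + 5 = 73.
  i=6: a_6=6, p_6 = 6*1591 + 741 = 10287, q_6 = 6*73 + 34 = 472.
  i=7: a_7=1, p_7 = 1*10287 + 1591 = 11878, q_7 = 1*472 + 73 = 545.
  i=8: a_8=3, p_8 = 3*11878 + 10287 = 45921, q_8 = 3*545 + 472 = 2107.
  i=9: a_9=1, p_9 = 1*45921 + 11878 = 57799, q_9 = 1*2107 + 545 = 2652.
Check: 57799^2 - 475*2652^2 = 3340724401 - 3340724400 = 1, so (x, y) = (57799, 2652) solves the equation, and by the theorem it is the least positive solution.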